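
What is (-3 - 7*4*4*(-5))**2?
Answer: 310249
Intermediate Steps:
(-3 - 7*4*4*(-5))**2 = (-3 - 112*(-5))**2 = (-3 - 7*(-80))**2 = (-3 + 560)**2 = 557**2 = 310249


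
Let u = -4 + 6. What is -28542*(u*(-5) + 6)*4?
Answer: 456672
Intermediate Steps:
u = 2
-28542*(u*(-5) + 6)*4 = -28542*(2*(-5) + 6)*4 = -28542*(-10 + 6)*4 = -(-114168)*4 = -28542*(-16) = 456672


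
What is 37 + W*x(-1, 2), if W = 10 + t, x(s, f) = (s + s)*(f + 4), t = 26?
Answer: -395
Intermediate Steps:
x(s, f) = 2*s*(4 + f) (x(s, f) = (2*s)*(4 + f) = 2*s*(4 + f))
W = 36 (W = 10 + 26 = 36)
37 + W*x(-1, 2) = 37 + 36*(2*(-1)*(4 + 2)) = 37 + 36*(2*(-1)*6) = 37 + 36*(-12) = 37 - 432 = -395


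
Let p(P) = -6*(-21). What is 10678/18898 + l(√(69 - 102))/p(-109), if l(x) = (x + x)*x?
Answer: 8180/198429 ≈ 0.041224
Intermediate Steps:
p(P) = 126
l(x) = 2*x² (l(x) = (2*x)*x = 2*x²)
10678/18898 + l(√(69 - 102))/p(-109) = 10678/18898 + (2*(√(69 - 102))²)/126 = 10678*(1/18898) + (2*(√(-33))²)*(1/126) = 5339/9449 + (2*(I*√33)²)*(1/126) = 5339/9449 + (2*(-33))*(1/126) = 5339/9449 - 66*1/126 = 5339/9449 - 11/21 = 8180/198429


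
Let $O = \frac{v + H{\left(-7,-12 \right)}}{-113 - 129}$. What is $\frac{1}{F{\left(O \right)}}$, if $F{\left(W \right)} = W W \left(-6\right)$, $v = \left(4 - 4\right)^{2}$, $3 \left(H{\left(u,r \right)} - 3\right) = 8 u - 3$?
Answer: $- \frac{43923}{1250} \approx -35.138$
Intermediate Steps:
$H{\left(u,r \right)} = 2 + \frac{8 u}{3}$ ($H{\left(u,r \right)} = 3 + \frac{8 u - 3}{3} = 3 + \frac{-3 + 8 u}{3} = 3 + \left(-1 + \frac{8 u}{3}\right) = 2 + \frac{8 u}{3}$)
$v = 0$ ($v = 0^{2} = 0$)
$O = \frac{25}{363}$ ($O = \frac{0 + \left(2 + \frac{8}{3} \left(-7\right)\right)}{-113 - 129} = \frac{0 + \left(2 - \frac{56}{3}\right)}{-242} = \left(0 - \frac{50}{3}\right) \left(- \frac{1}{242}\right) = \left(- \frac{50}{3}\right) \left(- \frac{1}{242}\right) = \frac{25}{363} \approx 0.068871$)
$F{\left(W \right)} = - 6 W^{2}$ ($F{\left(W \right)} = W^{2} \left(-6\right) = - 6 W^{2}$)
$\frac{1}{F{\left(O \right)}} = \frac{1}{\left(-6\right) \left(\frac{25}{363}\right)^{2}} = \frac{1}{\left(-6\right) \frac{625}{131769}} = \frac{1}{- \frac{1250}{43923}} = - \frac{43923}{1250}$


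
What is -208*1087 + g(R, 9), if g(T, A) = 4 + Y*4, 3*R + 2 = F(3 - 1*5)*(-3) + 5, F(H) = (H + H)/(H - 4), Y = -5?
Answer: -226112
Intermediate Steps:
F(H) = 2*H/(-4 + H) (F(H) = (2*H)/(-4 + H) = 2*H/(-4 + H))
R = ⅓ (R = -⅔ + ((2*(3 - 1*5)/(-4 + (3 - 1*5)))*(-3) + 5)/3 = -⅔ + ((2*(3 - 5)/(-4 + (3 - 5)))*(-3) + 5)/3 = -⅔ + ((2*(-2)/(-4 - 2))*(-3) + 5)/3 = -⅔ + ((2*(-2)/(-6))*(-3) + 5)/3 = -⅔ + ((2*(-2)*(-⅙))*(-3) + 5)/3 = -⅔ + ((⅔)*(-3) + 5)/3 = -⅔ + (-2 + 5)/3 = -⅔ + (⅓)*3 = -⅔ + 1 = ⅓ ≈ 0.33333)
g(T, A) = -16 (g(T, A) = 4 - 5*4 = 4 - 20 = -16)
-208*1087 + g(R, 9) = -208*1087 - 16 = -226096 - 16 = -226112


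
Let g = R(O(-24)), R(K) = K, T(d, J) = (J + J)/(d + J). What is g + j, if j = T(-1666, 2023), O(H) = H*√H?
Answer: 34/3 - 48*I*√6 ≈ 11.333 - 117.58*I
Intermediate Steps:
O(H) = H^(3/2)
T(d, J) = 2*J/(J + d) (T(d, J) = (2*J)/(J + d) = 2*J/(J + d))
j = 34/3 (j = 2*2023/(2023 - 1666) = 2*2023/357 = 2*2023*(1/357) = 34/3 ≈ 11.333)
g = -48*I*√6 (g = (-24)^(3/2) = -48*I*√6 ≈ -117.58*I)
g + j = -48*I*√6 + 34/3 = 34/3 - 48*I*√6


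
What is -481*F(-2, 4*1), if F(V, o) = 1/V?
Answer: 481/2 ≈ 240.50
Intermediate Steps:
-481*F(-2, 4*1) = -481/(-2) = -481*(-½) = 481/2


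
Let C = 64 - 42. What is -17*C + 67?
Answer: -307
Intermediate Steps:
C = 22
-17*C + 67 = -17*22 + 67 = -374 + 67 = -307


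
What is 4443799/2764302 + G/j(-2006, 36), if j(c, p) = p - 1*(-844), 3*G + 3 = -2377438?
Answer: -99397473967/110572080 ≈ -898.94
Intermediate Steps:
G = -2377441/3 (G = -1 + (⅓)*(-2377438) = -1 - 2377438/3 = -2377441/3 ≈ -7.9248e+5)
j(c, p) = 844 + p (j(c, p) = p + 844 = 844 + p)
4443799/2764302 + G/j(-2006, 36) = 4443799/2764302 - 2377441/(3*(844 + 36)) = 4443799*(1/2764302) - 2377441/3/880 = 4443799/2764302 - 2377441/3*1/880 = 4443799/2764302 - 216131/240 = -99397473967/110572080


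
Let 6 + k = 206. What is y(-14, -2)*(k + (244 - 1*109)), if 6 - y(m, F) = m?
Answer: 6700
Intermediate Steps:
k = 200 (k = -6 + 206 = 200)
y(m, F) = 6 - m
y(-14, -2)*(k + (244 - 1*109)) = (6 - 1*(-14))*(200 + (244 - 1*109)) = (6 + 14)*(200 + (244 - 109)) = 20*(200 + 135) = 20*335 = 6700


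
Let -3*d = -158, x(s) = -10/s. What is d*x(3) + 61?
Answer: -1031/9 ≈ -114.56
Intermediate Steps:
d = 158/3 (d = -⅓*(-158) = 158/3 ≈ 52.667)
d*x(3) + 61 = 158*(-10/3)/3 + 61 = 158*(-10*⅓)/3 + 61 = (158/3)*(-10/3) + 61 = -1580/9 + 61 = -1031/9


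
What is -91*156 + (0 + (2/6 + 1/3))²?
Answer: -127760/9 ≈ -14196.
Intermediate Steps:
-91*156 + (0 + (2/6 + 1/3))² = -14196 + (0 + (2*(⅙) + 1*(⅓)))² = -14196 + (0 + (⅓ + ⅓))² = -14196 + (0 + ⅔)² = -14196 + (⅔)² = -14196 + 4/9 = -127760/9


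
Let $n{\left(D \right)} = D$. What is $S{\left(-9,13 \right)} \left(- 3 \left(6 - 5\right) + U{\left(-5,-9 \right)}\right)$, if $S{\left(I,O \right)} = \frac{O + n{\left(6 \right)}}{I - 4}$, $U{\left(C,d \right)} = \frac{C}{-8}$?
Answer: $\frac{361}{104} \approx 3.4712$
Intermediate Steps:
$U{\left(C,d \right)} = - \frac{C}{8}$ ($U{\left(C,d \right)} = C \left(- \frac{1}{8}\right) = - \frac{C}{8}$)
$S{\left(I,O \right)} = \frac{6 + O}{-4 + I}$ ($S{\left(I,O \right)} = \frac{O + 6}{I - 4} = \frac{6 + O}{-4 + I}$)
$S{\left(-9,13 \right)} \left(- 3 \left(6 - 5\right) + U{\left(-5,-9 \right)}\right) = \frac{6 + 13}{-4 - 9} \left(- 3 \left(6 - 5\right) - - \frac{5}{8}\right) = \frac{1}{-13} \cdot 19 \left(\left(-3\right) 1 + \frac{5}{8}\right) = \left(- \frac{1}{13}\right) 19 \left(-3 + \frac{5}{8}\right) = \left(- \frac{19}{13}\right) \left(- \frac{19}{8}\right) = \frac{361}{104}$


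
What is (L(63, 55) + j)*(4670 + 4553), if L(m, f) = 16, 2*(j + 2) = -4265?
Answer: -39077851/2 ≈ -1.9539e+7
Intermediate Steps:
j = -4269/2 (j = -2 + (½)*(-4265) = -2 - 4265/2 = -4269/2 ≈ -2134.5)
(L(63, 55) + j)*(4670 + 4553) = (16 - 4269/2)*(4670 + 4553) = -4237/2*9223 = -39077851/2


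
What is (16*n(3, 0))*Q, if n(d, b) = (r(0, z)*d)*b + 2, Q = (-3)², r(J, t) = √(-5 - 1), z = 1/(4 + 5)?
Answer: 288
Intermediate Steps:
z = ⅑ (z = 1/9 = ⅑ ≈ 0.11111)
r(J, t) = I*√6 (r(J, t) = √(-6) = I*√6)
Q = 9
n(d, b) = 2 + I*b*d*√6 (n(d, b) = ((I*√6)*d)*b + 2 = (I*d*√6)*b + 2 = I*b*d*√6 + 2 = 2 + I*b*d*√6)
(16*n(3, 0))*Q = (16*(2 + I*0*3*√6))*9 = (16*(2 + 0))*9 = (16*2)*9 = 32*9 = 288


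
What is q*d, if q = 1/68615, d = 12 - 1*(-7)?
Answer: 19/68615 ≈ 0.00027691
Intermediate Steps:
d = 19 (d = 12 + 7 = 19)
q = 1/68615 ≈ 1.4574e-5
q*d = (1/68615)*19 = 19/68615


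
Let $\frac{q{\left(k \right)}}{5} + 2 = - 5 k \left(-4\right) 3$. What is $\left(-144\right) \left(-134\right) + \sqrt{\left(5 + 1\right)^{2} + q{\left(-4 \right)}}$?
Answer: $19296 + i \sqrt{1174} \approx 19296.0 + 34.264 i$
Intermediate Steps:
$q{\left(k \right)} = -10 + 300 k$ ($q{\left(k \right)} = -10 + 5 - 5 k \left(-4\right) 3 = -10 + 5 - 5 \left(- 4 k\right) 3 = -10 + 5 \cdot 20 k 3 = -10 + 5 \cdot 60 k = -10 + 300 k$)
$\left(-144\right) \left(-134\right) + \sqrt{\left(5 + 1\right)^{2} + q{\left(-4 \right)}} = \left(-144\right) \left(-134\right) + \sqrt{\left(5 + 1\right)^{2} + \left(-10 + 300 \left(-4\right)\right)} = 19296 + \sqrt{6^{2} - 1210} = 19296 + \sqrt{36 - 1210} = 19296 + \sqrt{-1174} = 19296 + i \sqrt{1174}$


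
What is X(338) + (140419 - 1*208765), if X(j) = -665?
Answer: -69011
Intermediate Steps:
X(338) + (140419 - 1*208765) = -665 + (140419 - 1*208765) = -665 + (140419 - 208765) = -665 - 68346 = -69011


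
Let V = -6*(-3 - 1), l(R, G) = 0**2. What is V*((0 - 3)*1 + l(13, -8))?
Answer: -72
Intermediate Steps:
l(R, G) = 0
V = 24 (V = -6*(-4) = 24)
V*((0 - 3)*1 + l(13, -8)) = 24*((0 - 3)*1 + 0) = 24*(-3*1 + 0) = 24*(-3 + 0) = 24*(-3) = -72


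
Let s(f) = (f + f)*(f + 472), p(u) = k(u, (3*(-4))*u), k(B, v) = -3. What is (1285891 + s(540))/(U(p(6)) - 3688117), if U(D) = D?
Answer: -2378851/3688120 ≈ -0.64500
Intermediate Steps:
p(u) = -3
s(f) = 2*f*(472 + f) (s(f) = (2*f)*(472 + f) = 2*f*(472 + f))
(1285891 + s(540))/(U(p(6)) - 3688117) = (1285891 + 2*540*(472 + 540))/(-3 - 3688117) = (1285891 + 2*540*1012)/(-3688120) = (1285891 + 1092960)*(-1/3688120) = 2378851*(-1/3688120) = -2378851/3688120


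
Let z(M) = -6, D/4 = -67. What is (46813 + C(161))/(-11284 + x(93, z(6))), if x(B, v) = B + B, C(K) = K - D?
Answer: -23621/5549 ≈ -4.2568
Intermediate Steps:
D = -268 (D = 4*(-67) = -268)
C(K) = 268 + K (C(K) = K - 1*(-268) = K + 268 = 268 + K)
x(B, v) = 2*B
(46813 + C(161))/(-11284 + x(93, z(6))) = (46813 + (268 + 161))/(-11284 + 2*93) = (46813 + 429)/(-11284 + 186) = 47242/(-11098) = 47242*(-1/11098) = -23621/5549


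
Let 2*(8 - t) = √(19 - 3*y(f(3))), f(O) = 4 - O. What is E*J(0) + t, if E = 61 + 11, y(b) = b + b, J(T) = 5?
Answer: 368 - √13/2 ≈ 366.20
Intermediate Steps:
y(b) = 2*b
E = 72
t = 8 - √13/2 (t = 8 - √(19 - 6*(4 - 1*3))/2 = 8 - √(19 - 6*(4 - 3))/2 = 8 - √(19 - 6)/2 = 8 - √13/2 ≈ 6.1972)
E*J(0) + t = 72*5 + (8 - √13/2) = 360 + (8 - √13/2) = 368 - √13/2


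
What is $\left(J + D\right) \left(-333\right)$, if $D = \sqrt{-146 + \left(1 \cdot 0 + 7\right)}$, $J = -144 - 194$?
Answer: $112554 - 333 i \sqrt{139} \approx 1.1255 \cdot 10^{5} - 3926.0 i$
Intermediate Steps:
$J = -338$
$D = i \sqrt{139}$ ($D = \sqrt{-146 + \left(0 + 7\right)} = \sqrt{-146 + 7} = \sqrt{-139} = i \sqrt{139} \approx 11.79 i$)
$\left(J + D\right) \left(-333\right) = \left(-338 + i \sqrt{139}\right) \left(-333\right) = 112554 - 333 i \sqrt{139}$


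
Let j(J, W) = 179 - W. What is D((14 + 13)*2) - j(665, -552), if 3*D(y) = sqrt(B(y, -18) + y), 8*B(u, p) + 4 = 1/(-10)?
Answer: -731 + sqrt(21395)/60 ≈ -728.56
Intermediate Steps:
B(u, p) = -41/80 (B(u, p) = -1/2 + (1/8)/(-10) = -1/2 + (1/8)*(-1/10) = -1/2 - 1/80 = -41/80)
D(y) = sqrt(-41/80 + y)/3
D((14 + 13)*2) - j(665, -552) = sqrt(-205 + 400*((14 + 13)*2))/60 - (179 - 1*(-552)) = sqrt(-205 + 400*(27*2))/60 - (179 + 552) = sqrt(-205 + 400*54)/60 - 1*731 = sqrt(-205 + 21600)/60 - 731 = sqrt(21395)/60 - 731 = -731 + sqrt(21395)/60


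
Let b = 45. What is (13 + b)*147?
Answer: 8526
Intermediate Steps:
(13 + b)*147 = (13 + 45)*147 = 58*147 = 8526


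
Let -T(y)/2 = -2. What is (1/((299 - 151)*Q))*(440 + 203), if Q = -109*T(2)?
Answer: -643/64528 ≈ -0.0099647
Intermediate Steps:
T(y) = 4 (T(y) = -2*(-2) = 4)
Q = -436 (Q = -109*4 = -436)
(1/((299 - 151)*Q))*(440 + 203) = (1/((299 - 151)*(-436)))*(440 + 203) = (-1/436/148)*643 = ((1/148)*(-1/436))*643 = -1/64528*643 = -643/64528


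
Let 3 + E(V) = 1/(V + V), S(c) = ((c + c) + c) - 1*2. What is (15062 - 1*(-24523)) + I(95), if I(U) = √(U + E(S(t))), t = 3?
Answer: 39585 + √18046/14 ≈ 39595.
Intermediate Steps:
S(c) = -2 + 3*c (S(c) = (2*c + c) - 2 = 3*c - 2 = -2 + 3*c)
E(V) = -3 + 1/(2*V) (E(V) = -3 + 1/(V + V) = -3 + 1/(2*V))
I(U) = √(-41/14 + U) (I(U) = √(U + (-3 + 1/(2*(-2 + 3*3)))) = √(U + (-3 + 1/(2*(-2 + 9)))) = √(U + (-3 + (½)/7)) = √(U + (-3 + (½)*(⅐))) = √(U + (-3 + 1/14)) = √(U - 41/14) = √(-41/14 + U))
(15062 - 1*(-24523)) + I(95) = (15062 - 1*(-24523)) + √(-574 + 196*95)/14 = (15062 + 24523) + √(-574 + 18620)/14 = 39585 + √18046/14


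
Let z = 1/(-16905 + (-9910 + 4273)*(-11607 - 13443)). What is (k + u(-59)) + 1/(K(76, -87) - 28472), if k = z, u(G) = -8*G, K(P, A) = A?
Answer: 1903218856566974/4032243639255 ≈ 472.00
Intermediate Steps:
z = 1/141189945 (z = 1/(-16905 - 5637*(-25050)) = 1/(-16905 + 141206850) = 1/141189945 ≈ 7.0827e-9)
k = 1/141189945 ≈ 7.0827e-9
(k + u(-59)) + 1/(K(76, -87) - 28472) = (1/141189945 - 8*(-59)) + 1/(-87 - 28472) = (1/141189945 + 472) + 1/(-28559) = 66641654041/141189945 - 1/28559 = 1903218856566974/4032243639255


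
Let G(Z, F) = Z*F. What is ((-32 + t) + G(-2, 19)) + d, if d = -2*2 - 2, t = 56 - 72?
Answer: -92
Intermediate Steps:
t = -16
G(Z, F) = F*Z
d = -6 (d = -4 - 2 = -6)
((-32 + t) + G(-2, 19)) + d = ((-32 - 16) + 19*(-2)) - 6 = (-48 - 38) - 6 = -86 - 6 = -92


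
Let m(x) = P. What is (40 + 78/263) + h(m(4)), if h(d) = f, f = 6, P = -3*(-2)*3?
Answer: 12176/263 ≈ 46.297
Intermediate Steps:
P = 18 (P = 6*3 = 18)
m(x) = 18
h(d) = 6
(40 + 78/263) + h(m(4)) = (40 + 78/263) + 6 = 10598/263 + 6 = 12176/263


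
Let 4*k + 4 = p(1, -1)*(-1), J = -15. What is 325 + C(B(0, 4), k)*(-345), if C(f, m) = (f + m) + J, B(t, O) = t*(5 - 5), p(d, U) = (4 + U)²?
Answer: 26485/4 ≈ 6621.3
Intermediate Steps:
k = -13/4 (k = -1 + ((4 - 1)²*(-1))/4 = -1 + (3²*(-1))/4 = -1 + (9*(-1))/4 = -1 + (¼)*(-9) = -1 - 9/4 = -13/4 ≈ -3.2500)
B(t, O) = 0 (B(t, O) = t*0 = 0)
C(f, m) = -15 + f + m (C(f, m) = (f + m) - 15 = -15 + f + m)
325 + C(B(0, 4), k)*(-345) = 325 + (-15 + 0 - 13/4)*(-345) = 325 - 73/4*(-345) = 325 + 25185/4 = 26485/4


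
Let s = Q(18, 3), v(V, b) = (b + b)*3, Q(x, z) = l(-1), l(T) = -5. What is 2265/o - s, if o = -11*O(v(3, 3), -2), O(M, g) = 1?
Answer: -2210/11 ≈ -200.91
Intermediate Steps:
Q(x, z) = -5
v(V, b) = 6*b (v(V, b) = (2*b)*3 = 6*b)
s = -5
o = -11 (o = -11*1 = -11)
2265/o - s = 2265/(-11) - 1*(-5) = 2265*(-1/11) + 5 = -2265/11 + 5 = -2210/11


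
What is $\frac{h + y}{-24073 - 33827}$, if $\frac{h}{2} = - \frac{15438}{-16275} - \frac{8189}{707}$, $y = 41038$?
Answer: $- \frac{181242683}{255845625} \approx -0.70841$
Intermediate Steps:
$h = - \frac{375918}{17675}$ ($h = 2 \left(- \frac{15438}{-16275} - \frac{8189}{707}\right) = 2 \left(\left(-15438\right) \left(- \frac{1}{16275}\right) - \frac{8189}{707}\right) = 2 \left(\frac{166}{175} - \frac{8189}{707}\right) = 2 \left(- \frac{187959}{17675}\right) = - \frac{375918}{17675} \approx -21.268$)
$\frac{h + y}{-24073 - 33827} = \frac{- \frac{375918}{17675} + 41038}{-24073 - 33827} = \frac{724970732}{17675 \left(-57900\right)} = \frac{724970732}{17675} \left(- \frac{1}{57900}\right) = - \frac{181242683}{255845625}$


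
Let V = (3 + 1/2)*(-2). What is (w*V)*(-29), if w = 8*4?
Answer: 6496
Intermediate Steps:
w = 32
V = -7 (V = (3 + 1/2)*(-2) = (7/2)*(-2) = -7)
(w*V)*(-29) = (32*(-7))*(-29) = -224*(-29) = 6496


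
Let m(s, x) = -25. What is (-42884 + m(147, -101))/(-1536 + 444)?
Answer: 14303/364 ≈ 39.294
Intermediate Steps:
(-42884 + m(147, -101))/(-1536 + 444) = (-42884 - 25)/(-1536 + 444) = -42909/(-1092) = -42909*(-1/1092) = 14303/364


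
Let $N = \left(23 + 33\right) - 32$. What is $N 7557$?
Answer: $181368$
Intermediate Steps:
$N = 24$ ($N = 56 - 32 = 24$)
$N 7557 = 24 \cdot 7557 = 181368$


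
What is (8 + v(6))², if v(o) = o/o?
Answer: 81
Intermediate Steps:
v(o) = 1
(8 + v(6))² = (8 + 1)² = 9² = 81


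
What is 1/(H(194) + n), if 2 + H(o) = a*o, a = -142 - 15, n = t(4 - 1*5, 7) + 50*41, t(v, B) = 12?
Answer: -1/28398 ≈ -3.5214e-5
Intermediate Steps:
n = 2062 (n = 12 + 50*41 = 12 + 2050 = 2062)
a = -157
H(o) = -2 - 157*o
1/(H(194) + n) = 1/((-2 - 157*194) + 2062) = 1/((-2 - 30458) + 2062) = 1/(-30460 + 2062) = 1/(-28398) = -1/28398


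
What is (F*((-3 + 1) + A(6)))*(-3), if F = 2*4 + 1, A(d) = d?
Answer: -108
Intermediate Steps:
F = 9 (F = 8 + 1 = 9)
(F*((-3 + 1) + A(6)))*(-3) = (9*((-3 + 1) + 6))*(-3) = (9*(-2 + 6))*(-3) = (9*4)*(-3) = 36*(-3) = -108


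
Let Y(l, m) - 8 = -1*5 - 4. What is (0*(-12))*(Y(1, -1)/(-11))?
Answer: 0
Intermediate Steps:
Y(l, m) = -1 (Y(l, m) = 8 + (-1*5 - 4) = 8 + (-5 - 4) = 8 - 9 = -1)
(0*(-12))*(Y(1, -1)/(-11)) = (0*(-12))*(-1/(-11)) = 0*(-1*(-1/11)) = 0*(1/11) = 0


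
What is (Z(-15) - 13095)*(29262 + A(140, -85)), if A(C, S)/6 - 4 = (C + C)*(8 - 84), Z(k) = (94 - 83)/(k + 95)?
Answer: 51538236033/40 ≈ 1.2885e+9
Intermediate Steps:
Z(k) = 11/(95 + k)
A(C, S) = 24 - 912*C (A(C, S) = 24 + 6*((C + C)*(8 - 84)) = 24 + 6*((2*C)*(-76)) = 24 + 6*(-152*C) = 24 - 912*C)
(Z(-15) - 13095)*(29262 + A(140, -85)) = (11/(95 - 15) - 13095)*(29262 + (24 - 912*140)) = (11/80 - 13095)*(29262 + (24 - 127680)) = (11*(1/80) - 13095)*(29262 - 127656) = (11/80 - 13095)*(-98394) = -1047589/80*(-98394) = 51538236033/40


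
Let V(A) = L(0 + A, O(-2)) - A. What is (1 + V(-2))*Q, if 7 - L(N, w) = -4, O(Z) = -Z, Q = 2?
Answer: 28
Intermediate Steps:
L(N, w) = 11 (L(N, w) = 7 - 1*(-4) = 7 + 4 = 11)
V(A) = 11 - A
(1 + V(-2))*Q = (1 + (11 - 1*(-2)))*2 = (1 + (11 + 2))*2 = (1 + 13)*2 = 14*2 = 28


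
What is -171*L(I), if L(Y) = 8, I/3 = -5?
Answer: -1368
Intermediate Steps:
I = -15 (I = 3*(-5) = -15)
-171*L(I) = -171*8 = -1368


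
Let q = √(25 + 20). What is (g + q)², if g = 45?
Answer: 2070 + 270*√5 ≈ 2673.7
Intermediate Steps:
q = 3*√5 (q = √45 = 3*√5 ≈ 6.7082)
(g + q)² = (45 + 3*√5)²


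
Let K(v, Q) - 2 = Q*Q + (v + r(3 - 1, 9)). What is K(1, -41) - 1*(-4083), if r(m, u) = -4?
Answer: 5763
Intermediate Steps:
K(v, Q) = -2 + v + Q**2 (K(v, Q) = 2 + (Q*Q + (v - 4)) = 2 + (Q**2 + (-4 + v)) = 2 + (-4 + v + Q**2) = -2 + v + Q**2)
K(1, -41) - 1*(-4083) = (-2 + 1 + (-41)**2) - 1*(-4083) = (-2 + 1 + 1681) + 4083 = 1680 + 4083 = 5763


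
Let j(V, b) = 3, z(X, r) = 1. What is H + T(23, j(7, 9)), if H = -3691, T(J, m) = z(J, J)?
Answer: -3690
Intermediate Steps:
T(J, m) = 1
H + T(23, j(7, 9)) = -3691 + 1 = -3690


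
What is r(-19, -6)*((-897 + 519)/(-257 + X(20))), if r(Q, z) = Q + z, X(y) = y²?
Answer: 9450/143 ≈ 66.084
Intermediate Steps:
r(-19, -6)*((-897 + 519)/(-257 + X(20))) = (-19 - 6)*((-897 + 519)/(-257 + 20²)) = -(-9450)/(-257 + 400) = -(-9450)/143 = -25*(-378/143) = 9450/143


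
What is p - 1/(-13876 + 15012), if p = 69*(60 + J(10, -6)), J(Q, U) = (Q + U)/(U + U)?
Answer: 4676911/1136 ≈ 4117.0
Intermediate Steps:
J(Q, U) = (Q + U)/(2*U) (J(Q, U) = (Q + U)/((2*U)) = (Q + U)*(1/(2*U)) = (Q + U)/(2*U))
p = 4117 (p = 69*(60 + (½)*(10 - 6)/(-6)) = 69*(60 + (½)*(-⅙)*4) = 69*(60 - ⅓) = 69*(179/3) = 4117)
p - 1/(-13876 + 15012) = 4117 - 1/(-13876 + 15012) = 4117 - 1/1136 = 4676911/1136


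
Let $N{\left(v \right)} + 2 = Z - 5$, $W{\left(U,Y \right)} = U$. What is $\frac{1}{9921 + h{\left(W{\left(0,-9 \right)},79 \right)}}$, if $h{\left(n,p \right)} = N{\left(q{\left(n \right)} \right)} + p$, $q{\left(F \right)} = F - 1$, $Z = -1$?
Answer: $\frac{1}{9992} \approx 0.00010008$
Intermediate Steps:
$q{\left(F \right)} = -1 + F$
$N{\left(v \right)} = -8$ ($N{\left(v \right)} = -2 - 6 = -8$)
$h{\left(n,p \right)} = -8 + p$
$\frac{1}{9921 + h{\left(W{\left(0,-9 \right)},79 \right)}} = \frac{1}{9921 + \left(-8 + 79\right)} = \frac{1}{9921 + 71} = \frac{1}{9992}$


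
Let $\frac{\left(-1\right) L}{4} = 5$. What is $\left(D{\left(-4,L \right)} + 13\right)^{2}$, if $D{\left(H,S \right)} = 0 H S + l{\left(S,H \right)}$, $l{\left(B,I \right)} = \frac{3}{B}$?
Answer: $\frac{66049}{400} \approx 165.12$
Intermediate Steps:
$L = -20$ ($L = \left(-4\right) 5 = -20$)
$D{\left(H,S \right)} = \frac{3}{S}$ ($D{\left(H,S \right)} = 0 H S + \frac{3}{S} = 0 S + \frac{3}{S} = 0 + \frac{3}{S} = \frac{3}{S}$)
$\left(D{\left(-4,L \right)} + 13\right)^{2} = \left(\frac{3}{-20} + 13\right)^{2} = \left(3 \left(- \frac{1}{20}\right) + 13\right)^{2} = \left(- \frac{3}{20} + 13\right)^{2} = \left(\frac{257}{20}\right)^{2} = \frac{66049}{400}$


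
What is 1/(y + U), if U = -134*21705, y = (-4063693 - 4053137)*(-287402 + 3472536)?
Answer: -1/25853194113690 ≈ -3.8680e-14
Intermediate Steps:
y = -25853191205220 (y = -8116830*3185134 = -25853191205220)
U = -2908470
1/(y + U) = 1/(-25853191205220 - 2908470) = 1/(-25853194113690) = -1/25853194113690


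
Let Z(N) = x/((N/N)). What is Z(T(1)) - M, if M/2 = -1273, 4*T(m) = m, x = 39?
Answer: 2585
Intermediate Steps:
T(m) = m/4
Z(N) = 39 (Z(N) = 39/((N/N)) = 39/1 = 39*1 = 39)
M = -2546 (M = 2*(-1273) = -2546)
Z(T(1)) - M = 39 - 1*(-2546) = 39 + 2546 = 2585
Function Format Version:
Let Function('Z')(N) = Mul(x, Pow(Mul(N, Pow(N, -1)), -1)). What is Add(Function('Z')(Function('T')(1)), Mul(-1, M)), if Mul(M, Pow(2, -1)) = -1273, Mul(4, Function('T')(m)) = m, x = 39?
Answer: 2585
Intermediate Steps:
Function('T')(m) = Mul(Rational(1, 4), m)
Function('Z')(N) = 39 (Function('Z')(N) = Mul(39, Pow(Mul(N, Pow(N, -1)), -1)) = Mul(39, Pow(1, -1)) = Mul(39, 1) = 39)
M = -2546 (M = Mul(2, -1273) = -2546)
Add(Function('Z')(Function('T')(1)), Mul(-1, M)) = Add(39, Mul(-1, -2546)) = Add(39, 2546) = 2585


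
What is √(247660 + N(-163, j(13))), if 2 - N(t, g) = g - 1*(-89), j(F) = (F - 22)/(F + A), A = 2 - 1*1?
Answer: √48524434/14 ≈ 497.57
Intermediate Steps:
A = 1 (A = 2 - 1 = 1)
j(F) = (-22 + F)/(1 + F) (j(F) = (F - 22)/(F + 1) = (-22 + F)/(1 + F))
N(t, g) = -87 - g (N(t, g) = 2 - (g - 1*(-89)) = 2 - (g + 89) = 2 - (89 + g) = 2 + (-89 - g) = -87 - g)
√(247660 + N(-163, j(13))) = √(247660 + (-87 - (-22 + 13)/(1 + 13))) = √(247660 + (-87 - (-9)/14)) = √(247660 + (-87 - 1*(-9/14))) = √(247660 + (-87 + 9/14)) = √(247660 - 1209/14) = √(3466031/14) = √48524434/14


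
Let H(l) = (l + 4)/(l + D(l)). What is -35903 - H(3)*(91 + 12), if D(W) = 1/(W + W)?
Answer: -686483/19 ≈ -36131.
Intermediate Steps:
D(W) = 1/(2*W)
H(l) = (4 + l)/(l + 1/(2*l)) (H(l) = (l + 4)/(l + 1/(2*l)) = (4 + l)/(l + 1/(2*l)))
-35903 - H(3)*(91 + 12) = -35903 - 2*3*(4 + 3)/(1 + 2*3²)*(91 + 12) = -35903 - 2*3*7/(1 + 2*9)*103 = -35903 - 2*3*7/(1 + 18)*103 = -35903 - 2*3*7/19*103 = -35903 - 2*3*(1/19)*7*103 = -35903 - 42*103/19 = -35903 - 1*4326/19 = -35903 - 4326/19 = -686483/19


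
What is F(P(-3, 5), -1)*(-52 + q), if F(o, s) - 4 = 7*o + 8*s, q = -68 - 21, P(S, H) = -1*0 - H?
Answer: 5499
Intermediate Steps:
P(S, H) = -H (P(S, H) = 0 - H = -H)
q = -89
F(o, s) = 4 + 7*o + 8*s (F(o, s) = 4 + (7*o + 8*s) = 4 + 7*o + 8*s)
F(P(-3, 5), -1)*(-52 + q) = (4 + 7*(-1*5) + 8*(-1))*(-52 - 89) = (4 + 7*(-5) - 8)*(-141) = (4 - 35 - 8)*(-141) = -39*(-141) = 5499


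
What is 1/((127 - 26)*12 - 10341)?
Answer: -1/9129 ≈ -0.00010954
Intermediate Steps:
1/((127 - 26)*12 - 10341) = 1/(101*12 - 10341) = 1/(1212 - 10341) = 1/(-9129) = -1/9129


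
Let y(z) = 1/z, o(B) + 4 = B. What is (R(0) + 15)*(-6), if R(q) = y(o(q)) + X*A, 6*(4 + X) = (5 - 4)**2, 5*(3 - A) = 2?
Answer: -287/10 ≈ -28.700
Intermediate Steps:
o(B) = -4 + B
A = 13/5 (A = 3 - 1/5*2 = 3 - 2/5 = 13/5 ≈ 2.6000)
X = -23/6 (X = -4 + (5 - 4)**2/6 = -4 + (1/6)*1**2 = -4 + (1/6)*1 = -4 + 1/6 = -23/6 ≈ -3.8333)
R(q) = -299/30 + 1/(-4 + q) (R(q) = 1/(-4 + q) - 23/6*13/5 = 1/(-4 + q) - 299/30 = -299/30 + 1/(-4 + q))
(R(0) + 15)*(-6) = ((1226 - 299*0)/(30*(-4 + 0)) + 15)*(-6) = ((1/30)*(1226 + 0)/(-4) + 15)*(-6) = ((1/30)*(-1/4)*1226 + 15)*(-6) = (-613/60 + 15)*(-6) = (287/60)*(-6) = -287/10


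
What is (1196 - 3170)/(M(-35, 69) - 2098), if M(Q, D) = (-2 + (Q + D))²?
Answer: 329/179 ≈ 1.8380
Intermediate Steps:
M(Q, D) = (-2 + D + Q)² (M(Q, D) = (-2 + (D + Q))² = (-2 + D + Q)²)
(1196 - 3170)/(M(-35, 69) - 2098) = (1196 - 3170)/((-2 + 69 - 35)² - 2098) = -1974/(32² - 2098) = -1974/(1024 - 2098) = -1974/(-1074) = -1974*(-1/1074) = 329/179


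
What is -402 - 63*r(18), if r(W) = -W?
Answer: 732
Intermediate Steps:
-402 - 63*r(18) = -402 - (-63)*18 = -402 - 63*(-18) = -402 + 1134 = 732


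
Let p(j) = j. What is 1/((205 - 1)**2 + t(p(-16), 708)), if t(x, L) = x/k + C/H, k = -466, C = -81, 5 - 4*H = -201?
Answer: 23999/998705462 ≈ 2.4030e-5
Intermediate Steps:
H = 103/2 (H = 5/4 - 1/4*(-201) = 5/4 + 201/4 = 103/2 ≈ 51.500)
t(x, L) = -162/103 - x/466 (t(x, L) = x/(-466) - 81/103/2 = x*(-1/466) - 81*2/103 = -x/466 - 162/103 = -162/103 - x/466)
1/((205 - 1)**2 + t(p(-16), 708)) = 1/((205 - 1)**2 + (-162/103 - 1/466*(-16))) = 1/(204**2 + (-162/103 + 8/233)) = 1/(41616 - 36922/23999) = 1/(998705462/23999) = 23999/998705462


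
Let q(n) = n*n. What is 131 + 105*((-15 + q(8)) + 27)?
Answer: 8111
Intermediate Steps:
q(n) = n**2
131 + 105*((-15 + q(8)) + 27) = 131 + 105*((-15 + 8**2) + 27) = 131 + 105*((-15 + 64) + 27) = 131 + 105*(49 + 27) = 131 + 105*76 = 131 + 7980 = 8111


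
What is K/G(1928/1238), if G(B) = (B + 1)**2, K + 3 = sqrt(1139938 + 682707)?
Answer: -1149483/2505889 + 383161*sqrt(1822645)/2505889 ≈ 205.97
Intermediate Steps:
K = -3 + sqrt(1822645) (K = -3 + sqrt(1139938 + 682707) = -3 + sqrt(1822645) ≈ 1347.1)
G(B) = (1 + B)**2
K/G(1928/1238) = (-3 + sqrt(1822645))/((1 + 1928/1238)**2) = (-3 + sqrt(1822645))/((1 + 1928*(1/1238))**2) = (-3 + sqrt(1822645))/((1 + 964/619)**2) = (-3 + sqrt(1822645))/((1583/619)**2) = (-3 + sqrt(1822645))/(2505889/383161) = (-3 + sqrt(1822645))*(383161/2505889) = -1149483/2505889 + 383161*sqrt(1822645)/2505889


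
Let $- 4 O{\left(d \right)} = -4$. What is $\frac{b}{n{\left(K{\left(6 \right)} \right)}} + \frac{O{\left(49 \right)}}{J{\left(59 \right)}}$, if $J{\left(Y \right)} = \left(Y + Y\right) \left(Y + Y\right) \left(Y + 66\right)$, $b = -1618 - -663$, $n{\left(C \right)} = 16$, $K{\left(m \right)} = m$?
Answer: $- \frac{415544371}{6962000} \approx -59.688$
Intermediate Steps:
$O{\left(d \right)} = 1$ ($O{\left(d \right)} = \left(- \frac{1}{4}\right) \left(-4\right) = 1$)
$b = -955$ ($b = -1618 + 663 = -955$)
$J{\left(Y \right)} = 4 Y^{2} \left(66 + Y\right)$ ($J{\left(Y \right)} = 2 Y 2 Y \left(66 + Y\right) = 4 Y^{2} \left(66 + Y\right)$)
$\frac{b}{n{\left(K{\left(6 \right)} \right)}} + \frac{O{\left(49 \right)}}{J{\left(59 \right)}} = - \frac{955}{16} + 1 \frac{1}{4 \cdot 59^{2} \left(66 + 59\right)} = \left(-955\right) \frac{1}{16} + 1 \frac{1}{4 \cdot 3481 \cdot 125} = - \frac{955}{16} + 1 \cdot \frac{1}{1740500} = - \frac{955}{16} + \frac{1}{1740500} = - \frac{415544371}{6962000}$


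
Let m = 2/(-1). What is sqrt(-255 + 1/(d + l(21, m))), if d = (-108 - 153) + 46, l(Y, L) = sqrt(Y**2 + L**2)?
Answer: sqrt(-54826 + 255*sqrt(445))/sqrt(215 - sqrt(445)) ≈ 15.969*I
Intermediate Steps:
m = -2 (m = 2*(-1) = -2)
l(Y, L) = sqrt(L**2 + Y**2)
d = -215 (d = -261 + 46 = -215)
sqrt(-255 + 1/(d + l(21, m))) = sqrt(-255 + 1/(-215 + sqrt((-2)**2 + 21**2))) = sqrt(-255 + 1/(-215 + sqrt(4 + 441))) = sqrt(-255 + 1/(-215 + sqrt(445)))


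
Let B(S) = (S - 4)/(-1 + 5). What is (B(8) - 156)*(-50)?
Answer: 7750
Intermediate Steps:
B(S) = -1 + S/4 (B(S) = (-4 + S)/4 = (-4 + S)*(¼) = -1 + S/4)
(B(8) - 156)*(-50) = ((-1 + (¼)*8) - 156)*(-50) = ((-1 + 2) - 156)*(-50) = (1 - 156)*(-50) = -155*(-50) = 7750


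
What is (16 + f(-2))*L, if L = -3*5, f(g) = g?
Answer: -210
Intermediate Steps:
L = -15
(16 + f(-2))*L = (16 - 2)*(-15) = 14*(-15) = -210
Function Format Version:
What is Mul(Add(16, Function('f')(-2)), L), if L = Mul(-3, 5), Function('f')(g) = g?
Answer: -210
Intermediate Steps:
L = -15
Mul(Add(16, Function('f')(-2)), L) = Mul(Add(16, -2), -15) = Mul(14, -15) = -210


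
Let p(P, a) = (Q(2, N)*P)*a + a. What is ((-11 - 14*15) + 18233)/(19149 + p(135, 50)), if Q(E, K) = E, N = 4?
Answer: 948/1721 ≈ 0.55084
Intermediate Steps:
p(P, a) = a + 2*P*a (p(P, a) = (2*P)*a + a = 2*P*a + a = a + 2*P*a)
((-11 - 14*15) + 18233)/(19149 + p(135, 50)) = ((-11 - 14*15) + 18233)/(19149 + 50*(1 + 2*135)) = ((-11 - 210) + 18233)/(19149 + 50*(1 + 270)) = (-221 + 18233)/(19149 + 50*271) = 18012/(19149 + 13550) = 18012/32699 = 18012*(1/32699) = 948/1721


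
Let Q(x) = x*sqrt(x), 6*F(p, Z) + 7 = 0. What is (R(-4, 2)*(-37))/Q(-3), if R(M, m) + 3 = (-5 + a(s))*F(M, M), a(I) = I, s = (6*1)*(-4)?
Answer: -6845*I*sqrt(3)/54 ≈ -219.55*I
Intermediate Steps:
s = -24 (s = 6*(-4) = -24)
F(p, Z) = -7/6 (F(p, Z) = -7/6 + (1/6)*0 = -7/6 + 0 = -7/6)
Q(x) = x**(3/2)
R(M, m) = 185/6 (R(M, m) = -3 + (-5 - 24)*(-7/6) = -3 - 29*(-7/6) = -3 + 203/6 = 185/6)
(R(-4, 2)*(-37))/Q(-3) = ((185/6)*(-37))/((-3)**(3/2)) = -6845*I*sqrt(3)/9/6 = -6845*I*sqrt(3)/54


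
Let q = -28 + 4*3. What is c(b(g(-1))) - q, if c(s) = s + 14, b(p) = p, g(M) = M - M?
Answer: 30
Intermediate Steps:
q = -16 (q = -28 + 12 = -16)
g(M) = 0
c(s) = 14 + s
c(b(g(-1))) - q = (14 + 0) - 1*(-16) = 14 + 16 = 30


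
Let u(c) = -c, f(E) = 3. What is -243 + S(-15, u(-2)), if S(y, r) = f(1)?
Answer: -240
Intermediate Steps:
S(y, r) = 3
-243 + S(-15, u(-2)) = -243 + 3 = -240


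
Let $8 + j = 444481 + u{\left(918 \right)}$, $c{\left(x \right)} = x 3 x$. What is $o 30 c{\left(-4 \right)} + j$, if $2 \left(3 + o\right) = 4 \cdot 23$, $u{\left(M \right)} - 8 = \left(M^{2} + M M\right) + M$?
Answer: $2192767$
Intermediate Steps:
$u{\left(M \right)} = 8 + M + 2 M^{2}$ ($u{\left(M \right)} = 8 + \left(\left(M^{2} + M M\right) + M\right) = 8 + \left(\left(M^{2} + M^{2}\right) + M\right) = 8 + \left(2 M^{2} + M\right) = 8 + \left(M + 2 M^{2}\right) = 8 + M + 2 M^{2}$)
$o = 43$ ($o = -3 + \frac{4 \cdot 23}{2} = -3 + \frac{1}{2} \cdot 92 = -3 + 46 = 43$)
$c{\left(x \right)} = 3 x^{2}$ ($c{\left(x \right)} = 3 x x = 3 x^{2}$)
$j = 2130847$ ($j = -8 + \left(444481 + \left(8 + 918 + 2 \cdot 918^{2}\right)\right) = -8 + \left(444481 + \left(8 + 918 + 2 \cdot 842724\right)\right) = -8 + \left(444481 + \left(8 + 918 + 1685448\right)\right) = -8 + \left(444481 + 1686374\right) = -8 + 2130855 = 2130847$)
$o 30 c{\left(-4 \right)} + j = 43 \cdot 30 \cdot 3 \left(-4\right)^{2} + 2130847 = 1290 \cdot 3 \cdot 16 + 2130847 = 1290 \cdot 48 + 2130847 = 61920 + 2130847 = 2192767$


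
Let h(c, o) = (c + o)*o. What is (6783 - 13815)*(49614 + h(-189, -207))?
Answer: -925312752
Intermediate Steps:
h(c, o) = o*(c + o)
(6783 - 13815)*(49614 + h(-189, -207)) = (6783 - 13815)*(49614 - 207*(-189 - 207)) = -7032*(49614 - 207*(-396)) = -7032*(49614 + 81972) = -7032*131586 = -925312752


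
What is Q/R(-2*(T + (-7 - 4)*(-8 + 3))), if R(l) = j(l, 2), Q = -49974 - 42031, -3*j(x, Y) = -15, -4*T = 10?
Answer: -18401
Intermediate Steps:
T = -5/2 (T = -¼*10 = -5/2 ≈ -2.5000)
j(x, Y) = 5 (j(x, Y) = -⅓*(-15) = 5)
Q = -92005
R(l) = 5
Q/R(-2*(T + (-7 - 4)*(-8 + 3))) = -92005/5 = -92005*⅕ = -18401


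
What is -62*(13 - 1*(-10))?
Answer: -1426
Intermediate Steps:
-62*(13 - 1*(-10)) = -62*(13 + 10) = -62*23 = -1426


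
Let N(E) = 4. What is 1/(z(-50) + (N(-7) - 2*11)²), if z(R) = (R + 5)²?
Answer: 1/2349 ≈ 0.00042571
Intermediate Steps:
z(R) = (5 + R)²
1/(z(-50) + (N(-7) - 2*11)²) = 1/((5 - 50)² + (4 - 2*11)²) = 1/((-45)² + (4 - 22)²) = 1/(2025 + (-18)²) = 1/(2025 + 324) = 1/2349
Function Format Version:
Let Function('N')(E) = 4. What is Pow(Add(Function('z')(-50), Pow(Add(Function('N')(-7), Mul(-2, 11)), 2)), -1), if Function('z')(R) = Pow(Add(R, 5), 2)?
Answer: Rational(1, 2349) ≈ 0.00042571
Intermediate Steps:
Function('z')(R) = Pow(Add(5, R), 2)
Pow(Add(Function('z')(-50), Pow(Add(Function('N')(-7), Mul(-2, 11)), 2)), -1) = Pow(Add(Pow(Add(5, -50), 2), Pow(Add(4, Mul(-2, 11)), 2)), -1) = Pow(Add(Pow(-45, 2), Pow(Add(4, -22), 2)), -1) = Pow(Add(2025, Pow(-18, 2)), -1) = Pow(Add(2025, 324), -1) = Pow(2349, -1) = Rational(1, 2349)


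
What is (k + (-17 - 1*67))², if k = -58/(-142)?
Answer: 35224225/5041 ≈ 6987.5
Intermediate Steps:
k = 29/71 (k = -58*(-1/142) = 29/71 ≈ 0.40845)
(k + (-17 - 1*67))² = (29/71 + (-17 - 1*67))² = (29/71 + (-17 - 67))² = (29/71 - 84)² = (-5935/71)² = 35224225/5041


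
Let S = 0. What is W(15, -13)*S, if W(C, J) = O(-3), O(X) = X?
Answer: 0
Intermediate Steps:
W(C, J) = -3
W(15, -13)*S = -3*0 = 0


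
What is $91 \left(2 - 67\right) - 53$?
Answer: $-5968$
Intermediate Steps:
$91 \left(2 - 67\right) - 53 = 91 \left(-65\right) - 53 = -5915 - 53 = -5968$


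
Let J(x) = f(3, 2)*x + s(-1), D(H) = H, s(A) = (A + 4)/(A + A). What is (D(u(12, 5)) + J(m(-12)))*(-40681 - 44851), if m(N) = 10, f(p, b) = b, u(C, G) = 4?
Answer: -1924470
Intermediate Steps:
s(A) = (4 + A)/(2*A) (s(A) = (4 + A)/((2*A)) = (4 + A)*(1/(2*A)) = (4 + A)/(2*A))
J(x) = -3/2 + 2*x (J(x) = 2*x + (½)*(4 - 1)/(-1) = 2*x + (½)*(-1)*3 = 2*x - 3/2 = -3/2 + 2*x)
(D(u(12, 5)) + J(m(-12)))*(-40681 - 44851) = (4 + (-3/2 + 2*10))*(-40681 - 44851) = (4 + (-3/2 + 20))*(-85532) = (4 + 37/2)*(-85532) = (45/2)*(-85532) = -1924470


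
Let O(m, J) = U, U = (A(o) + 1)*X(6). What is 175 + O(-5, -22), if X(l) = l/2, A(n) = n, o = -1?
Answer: 175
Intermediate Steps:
X(l) = l/2 (X(l) = l*(½) = l/2)
U = 0 (U = (-1 + 1)*((½)*6) = 0*3 = 0)
O(m, J) = 0
175 + O(-5, -22) = 175 + 0 = 175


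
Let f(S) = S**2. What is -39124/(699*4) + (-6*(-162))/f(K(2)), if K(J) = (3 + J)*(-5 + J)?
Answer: -169033/17475 ≈ -9.6729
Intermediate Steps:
K(J) = (-5 + J)*(3 + J)
-39124/(699*4) + (-6*(-162))/f(K(2)) = -39124/(699*4) + (-6*(-162))/((-15 + 2**2 - 2*2)**2) = -39124/2796 + 972/((-15 + 4 - 4)**2) = -39124*1/2796 + 972/((-15)**2) = -9781/699 + 972/225 = -9781/699 + 972*(1/225) = -9781/699 + 108/25 = -169033/17475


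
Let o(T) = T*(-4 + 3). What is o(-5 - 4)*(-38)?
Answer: -342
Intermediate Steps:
o(T) = -T (o(T) = T*(-1) = -T)
o(-5 - 4)*(-38) = -(-5 - 4)*(-38) = -1*(-9)*(-38) = 9*(-38) = -342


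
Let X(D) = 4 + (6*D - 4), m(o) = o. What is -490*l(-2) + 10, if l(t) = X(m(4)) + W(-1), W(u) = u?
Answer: -11260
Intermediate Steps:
X(D) = 6*D (X(D) = 4 + (-4 + 6*D) = 6*D)
l(t) = 23 (l(t) = 6*4 - 1 = 24 - 1 = 23)
-490*l(-2) + 10 = -490*23 + 10 = -11270 + 10 = -11260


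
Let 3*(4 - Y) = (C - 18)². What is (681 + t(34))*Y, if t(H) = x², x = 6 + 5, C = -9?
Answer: -191678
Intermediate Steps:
x = 11
Y = -239 (Y = 4 - (-9 - 18)²/3 = 4 - ⅓*(-27)² = 4 - ⅓*729 = 4 - 243 = -239)
t(H) = 121 (t(H) = 11² = 121)
(681 + t(34))*Y = (681 + 121)*(-239) = 802*(-239) = -191678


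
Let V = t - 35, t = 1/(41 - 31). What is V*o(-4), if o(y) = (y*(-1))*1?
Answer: -698/5 ≈ -139.60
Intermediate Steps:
o(y) = -y (o(y) = -y*1 = -y)
t = ⅒ (t = 1/10 = ⅒ ≈ 0.10000)
V = -349/10 (V = ⅒ - 35 = -349/10 ≈ -34.900)
V*o(-4) = -(-349)*(-4)/10 = -349/10*4 = -698/5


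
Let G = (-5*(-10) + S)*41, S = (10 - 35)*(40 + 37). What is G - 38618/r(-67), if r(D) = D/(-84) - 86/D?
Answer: -1117778979/11713 ≈ -95431.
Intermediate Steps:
r(D) = -86/D - D/84 (r(D) = D*(-1/84) - 86/D = -D/84 - 86/D = -86/D - D/84)
S = -1925 (S = -25*77 = -1925)
G = -76875 (G = (-5*(-10) - 1925)*41 = (50 - 1925)*41 = -1875*41 = -76875)
G - 38618/r(-67) = -76875 - 38618/(-86/(-67) - 1/84*(-67)) = -76875 - 38618/(-86*(-1/67) + 67/84) = -76875 - 38618/(86/67 + 67/84) = -76875 - 38618/11713/5628 = -76875 - 38618*5628/11713 = -76875 - 217342104/11713 = -1117778979/11713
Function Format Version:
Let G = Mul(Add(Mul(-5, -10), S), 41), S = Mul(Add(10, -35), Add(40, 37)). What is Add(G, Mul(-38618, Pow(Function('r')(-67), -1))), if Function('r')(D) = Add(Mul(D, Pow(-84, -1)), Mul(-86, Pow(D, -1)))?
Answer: Rational(-1117778979, 11713) ≈ -95431.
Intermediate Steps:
Function('r')(D) = Add(Mul(-86, Pow(D, -1)), Mul(Rational(-1, 84), D)) (Function('r')(D) = Add(Mul(D, Rational(-1, 84)), Mul(-86, Pow(D, -1))) = Add(Mul(Rational(-1, 84), D), Mul(-86, Pow(D, -1))) = Add(Mul(-86, Pow(D, -1)), Mul(Rational(-1, 84), D)))
S = -1925 (S = Mul(-25, 77) = -1925)
G = -76875 (G = Mul(Add(Mul(-5, -10), -1925), 41) = Mul(Add(50, -1925), 41) = Mul(-1875, 41) = -76875)
Add(G, Mul(-38618, Pow(Function('r')(-67), -1))) = Add(-76875, Mul(-38618, Pow(Add(Mul(-86, Pow(-67, -1)), Mul(Rational(-1, 84), -67)), -1))) = Add(-76875, Mul(-38618, Pow(Add(Mul(-86, Rational(-1, 67)), Rational(67, 84)), -1))) = Add(-76875, Mul(-38618, Pow(Add(Rational(86, 67), Rational(67, 84)), -1))) = Add(-76875, Mul(-38618, Pow(Rational(11713, 5628), -1))) = Add(-76875, Mul(-38618, Rational(5628, 11713))) = Add(-76875, Rational(-217342104, 11713)) = Rational(-1117778979, 11713)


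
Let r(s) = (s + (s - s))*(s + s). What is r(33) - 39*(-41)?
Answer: 3777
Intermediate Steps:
r(s) = 2*s² (r(s) = (s + 0)*(2*s) = s*(2*s) = 2*s²)
r(33) - 39*(-41) = 2*33² - 39*(-41) = 2*1089 + 1599 = 2178 + 1599 = 3777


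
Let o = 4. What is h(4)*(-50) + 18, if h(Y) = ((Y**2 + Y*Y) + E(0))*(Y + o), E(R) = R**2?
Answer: -12782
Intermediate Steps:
h(Y) = 2*Y**2*(4 + Y) (h(Y) = ((Y**2 + Y*Y) + 0**2)*(Y + 4) = ((Y**2 + Y**2) + 0)*(4 + Y) = (2*Y**2 + 0)*(4 + Y) = (2*Y**2)*(4 + Y) = 2*Y**2*(4 + Y))
h(4)*(-50) + 18 = (2*4**2*(4 + 4))*(-50) + 18 = (2*16*8)*(-50) + 18 = 256*(-50) + 18 = -12800 + 18 = -12782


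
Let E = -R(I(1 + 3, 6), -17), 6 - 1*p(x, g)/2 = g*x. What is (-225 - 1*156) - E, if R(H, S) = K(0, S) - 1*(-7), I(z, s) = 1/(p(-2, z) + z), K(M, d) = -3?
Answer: -377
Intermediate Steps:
p(x, g) = 12 - 2*g*x
I(z, s) = 1/(12 + 5*z) (I(z, s) = 1/((12 - 2*z*(-2)) + z) = 1/((12 + 4*z) + z) = 1/(12 + 5*z))
R(H, S) = 4 (R(H, S) = -3 - 1*(-7) = -3 + 7 = 4)
E = -4 (E = -1*4 = -4)
(-225 - 1*156) - E = (-225 - 1*156) - 1*(-4) = (-225 - 156) + 4 = -381 + 4 = -377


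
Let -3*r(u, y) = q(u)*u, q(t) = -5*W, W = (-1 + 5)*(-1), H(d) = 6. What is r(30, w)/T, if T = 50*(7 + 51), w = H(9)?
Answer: -2/29 ≈ -0.068966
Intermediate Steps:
W = -4 (W = 4*(-1) = -4)
w = 6
q(t) = 20 (q(t) = -5*(-4) = 20)
T = 2900 (T = 50*58 = 2900)
r(u, y) = -20*u/3
r(30, w)/T = -20/3*30/2900 = -200*1/2900 = -2/29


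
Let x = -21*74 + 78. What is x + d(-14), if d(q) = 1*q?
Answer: -1490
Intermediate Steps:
d(q) = q
x = -1476 (x = -1554 + 78 = -1476)
x + d(-14) = -1476 - 14 = -1490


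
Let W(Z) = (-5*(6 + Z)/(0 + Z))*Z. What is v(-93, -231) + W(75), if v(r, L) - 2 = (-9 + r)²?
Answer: 10001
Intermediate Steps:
W(Z) = -30 - 5*Z (W(Z) = (-5*(6 + Z)/Z)*Z = -30 - 5*Z)
v(r, L) = 2 + (-9 + r)²
v(-93, -231) + W(75) = (2 + (-9 - 93)²) + (-30 - 5*75) = (2 + (-102)²) + (-30 - 375) = (2 + 10404) - 405 = 10406 - 405 = 10001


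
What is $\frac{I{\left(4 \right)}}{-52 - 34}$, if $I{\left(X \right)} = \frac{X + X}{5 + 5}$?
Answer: $- \frac{2}{215} \approx -0.0093023$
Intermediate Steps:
$I{\left(X \right)} = \frac{X}{5}$ ($I{\left(X \right)} = \frac{2 X}{10} = 2 X \frac{1}{10} = \frac{X}{5}$)
$\frac{I{\left(4 \right)}}{-52 - 34} = \frac{\frac{1}{5} \cdot 4}{-52 - 34} = \frac{1}{-86} \cdot \frac{4}{5} = \left(- \frac{1}{86}\right) \frac{4}{5} = - \frac{2}{215}$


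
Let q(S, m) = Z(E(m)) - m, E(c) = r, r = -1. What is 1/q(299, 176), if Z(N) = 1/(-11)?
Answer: -11/1937 ≈ -0.0056789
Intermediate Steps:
E(c) = -1
Z(N) = -1/11
q(S, m) = -1/11 - m
1/q(299, 176) = 1/(-1/11 - 1*176) = 1/(-1/11 - 176) = 1/(-1937/11) = -11/1937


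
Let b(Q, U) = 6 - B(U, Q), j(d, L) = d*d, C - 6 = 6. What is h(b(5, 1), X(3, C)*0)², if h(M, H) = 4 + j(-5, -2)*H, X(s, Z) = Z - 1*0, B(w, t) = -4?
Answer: 16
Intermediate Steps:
C = 12 (C = 6 + 6 = 12)
j(d, L) = d²
X(s, Z) = Z (X(s, Z) = Z + 0 = Z)
b(Q, U) = 10 (b(Q, U) = 6 - 1*(-4) = 6 + 4 = 10)
h(M, H) = 4 + 25*H (h(M, H) = 4 + (-5)²*H = 4 + 25*H)
h(b(5, 1), X(3, C)*0)² = (4 + 25*(12*0))² = (4 + 25*0)² = (4 + 0)² = 4² = 16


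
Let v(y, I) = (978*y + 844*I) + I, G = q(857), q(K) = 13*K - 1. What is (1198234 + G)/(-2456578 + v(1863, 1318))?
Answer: 604687/239573 ≈ 2.5240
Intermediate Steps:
q(K) = -1 + 13*K
G = 11140 (G = -1 + 13*857 = -1 + 11141 = 11140)
v(y, I) = 845*I + 978*y (v(y, I) = (844*I + 978*y) + I = 845*I + 978*y)
(1198234 + G)/(-2456578 + v(1863, 1318)) = (1198234 + 11140)/(-2456578 + (845*1318 + 978*1863)) = 1209374/(-2456578 + (1113710 + 1822014)) = 1209374/(-2456578 + 2935724) = 1209374/479146 = 1209374*(1/479146) = 604687/239573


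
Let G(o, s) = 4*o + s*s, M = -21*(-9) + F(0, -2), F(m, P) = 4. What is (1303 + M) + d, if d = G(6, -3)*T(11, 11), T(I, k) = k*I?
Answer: 5489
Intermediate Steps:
M = 193 (M = -21*(-9) + 4 = 189 + 4 = 193)
T(I, k) = I*k
G(o, s) = s**2 + 4*o (G(o, s) = 4*o + s**2 = s**2 + 4*o)
d = 3993 (d = ((-3)**2 + 4*6)*(11*11) = (9 + 24)*121 = 33*121 = 3993)
(1303 + M) + d = (1303 + 193) + 3993 = 1496 + 3993 = 5489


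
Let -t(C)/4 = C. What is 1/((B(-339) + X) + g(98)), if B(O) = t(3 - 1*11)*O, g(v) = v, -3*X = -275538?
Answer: 1/81096 ≈ 1.2331e-5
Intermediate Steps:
X = 91846 (X = -⅓*(-275538) = 91846)
t(C) = -4*C
B(O) = 32*O (B(O) = (-4*(3 - 1*11))*O = (-4*(3 - 11))*O = (-4*(-8))*O = 32*O)
1/((B(-339) + X) + g(98)) = 1/((32*(-339) + 91846) + 98) = 1/((-10848 + 91846) + 98) = 1/(80998 + 98) = 1/81096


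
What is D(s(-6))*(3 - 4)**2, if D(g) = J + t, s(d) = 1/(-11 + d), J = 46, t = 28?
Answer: 74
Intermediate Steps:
D(g) = 74 (D(g) = 46 + 28 = 74)
D(s(-6))*(3 - 4)**2 = 74*(3 - 4)**2 = 74*(-1)**2 = 74*1 = 74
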